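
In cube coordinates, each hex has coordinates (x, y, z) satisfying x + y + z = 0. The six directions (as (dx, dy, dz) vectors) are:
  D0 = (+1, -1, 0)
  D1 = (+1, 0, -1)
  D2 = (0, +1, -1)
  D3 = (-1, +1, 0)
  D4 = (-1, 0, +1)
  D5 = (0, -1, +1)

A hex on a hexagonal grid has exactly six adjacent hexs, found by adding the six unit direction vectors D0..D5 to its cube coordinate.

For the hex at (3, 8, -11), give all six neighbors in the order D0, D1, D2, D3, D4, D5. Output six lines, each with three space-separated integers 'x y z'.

Center: (3, 8, -11). Add each direction:
  D0: (3, 8, -11) + (1, -1, 0) = (4, 7, -11)
  D1: (3, 8, -11) + (1, 0, -1) = (4, 8, -12)
  D2: (3, 8, -11) + (0, 1, -1) = (3, 9, -12)
  D3: (3, 8, -11) + (-1, 1, 0) = (2, 9, -11)
  D4: (3, 8, -11) + (-1, 0, 1) = (2, 8, -10)
  D5: (3, 8, -11) + (0, -1, 1) = (3, 7, -10)

Answer: 4 7 -11
4 8 -12
3 9 -12
2 9 -11
2 8 -10
3 7 -10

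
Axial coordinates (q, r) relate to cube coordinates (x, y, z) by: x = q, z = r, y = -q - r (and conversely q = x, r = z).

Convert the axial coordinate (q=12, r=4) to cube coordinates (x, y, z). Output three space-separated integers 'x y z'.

Answer: 12 -16 4

Derivation:
x = q = 12
z = r = 4
y = -x - z = -(12) - (4) = -16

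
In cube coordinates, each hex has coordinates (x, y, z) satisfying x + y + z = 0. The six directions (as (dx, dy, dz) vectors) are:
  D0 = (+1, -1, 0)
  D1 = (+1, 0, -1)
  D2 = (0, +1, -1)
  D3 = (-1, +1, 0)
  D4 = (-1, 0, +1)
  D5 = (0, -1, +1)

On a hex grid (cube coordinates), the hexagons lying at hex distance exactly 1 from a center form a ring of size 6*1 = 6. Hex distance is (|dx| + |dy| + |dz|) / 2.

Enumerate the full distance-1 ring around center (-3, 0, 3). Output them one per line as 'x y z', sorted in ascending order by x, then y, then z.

Walk ring at distance 1 from (-3, 0, 3):
Start at center + D4*1 = (-4, 0, 4)
  hex 0: (-4, 0, 4)
  hex 1: (-3, -1, 4)
  hex 2: (-2, -1, 3)
  hex 3: (-2, 0, 2)
  hex 4: (-3, 1, 2)
  hex 5: (-4, 1, 3)
Sorted: 6 hexes.

Answer: -4 0 4
-4 1 3
-3 -1 4
-3 1 2
-2 -1 3
-2 0 2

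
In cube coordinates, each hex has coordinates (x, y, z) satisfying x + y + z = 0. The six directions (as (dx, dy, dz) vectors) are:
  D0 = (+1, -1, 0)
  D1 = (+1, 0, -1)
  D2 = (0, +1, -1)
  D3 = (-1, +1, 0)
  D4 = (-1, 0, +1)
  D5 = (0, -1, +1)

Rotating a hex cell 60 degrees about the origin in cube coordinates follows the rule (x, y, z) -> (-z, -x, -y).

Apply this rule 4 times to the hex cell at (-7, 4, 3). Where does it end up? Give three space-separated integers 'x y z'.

Start: (-7, 4, 3)
Step 1: (-7, 4, 3) -> (-(3), -(-7), -(4)) = (-3, 7, -4)
Step 2: (-3, 7, -4) -> (-(-4), -(-3), -(7)) = (4, 3, -7)
Step 3: (4, 3, -7) -> (-(-7), -(4), -(3)) = (7, -4, -3)
Step 4: (7, -4, -3) -> (-(-3), -(7), -(-4)) = (3, -7, 4)

Answer: 3 -7 4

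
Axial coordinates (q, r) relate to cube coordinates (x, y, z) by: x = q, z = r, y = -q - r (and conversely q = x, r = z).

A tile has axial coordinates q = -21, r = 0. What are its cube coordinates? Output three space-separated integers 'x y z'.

x = q = -21
z = r = 0
y = -x - z = -(-21) - (0) = 21

Answer: -21 21 0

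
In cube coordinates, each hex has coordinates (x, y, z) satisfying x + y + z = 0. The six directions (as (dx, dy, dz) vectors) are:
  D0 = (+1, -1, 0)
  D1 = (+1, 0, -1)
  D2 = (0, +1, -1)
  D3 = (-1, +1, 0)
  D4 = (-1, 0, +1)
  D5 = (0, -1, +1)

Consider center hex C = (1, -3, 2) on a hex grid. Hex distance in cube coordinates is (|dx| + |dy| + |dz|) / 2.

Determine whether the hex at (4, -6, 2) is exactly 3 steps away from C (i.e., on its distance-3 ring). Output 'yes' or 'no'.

|px - cx| = |4 - 1| = 3
|py - cy| = |-6 - (-3)| = 3
|pz - cz| = |2 - 2| = 0
distance = (3+3+0)/2 = 6/2 = 3
radius = 3; distance == radius -> yes

Answer: yes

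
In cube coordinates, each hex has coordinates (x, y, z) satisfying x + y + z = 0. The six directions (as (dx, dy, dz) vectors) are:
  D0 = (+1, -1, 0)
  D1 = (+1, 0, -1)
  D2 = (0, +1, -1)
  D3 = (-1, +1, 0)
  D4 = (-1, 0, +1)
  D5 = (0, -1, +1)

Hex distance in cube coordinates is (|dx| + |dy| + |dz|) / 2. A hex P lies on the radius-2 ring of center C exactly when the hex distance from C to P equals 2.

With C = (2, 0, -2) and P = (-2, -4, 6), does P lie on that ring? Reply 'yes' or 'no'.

Answer: no

Derivation:
|px - cx| = |-2 - 2| = 4
|py - cy| = |-4 - 0| = 4
|pz - cz| = |6 - (-2)| = 8
distance = (4+4+8)/2 = 16/2 = 8
radius = 2; distance != radius -> no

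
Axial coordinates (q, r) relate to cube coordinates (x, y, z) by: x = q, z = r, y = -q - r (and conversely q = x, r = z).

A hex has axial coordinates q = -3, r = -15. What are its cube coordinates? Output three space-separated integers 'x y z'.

x = q = -3
z = r = -15
y = -x - z = -(-3) - (-15) = 18

Answer: -3 18 -15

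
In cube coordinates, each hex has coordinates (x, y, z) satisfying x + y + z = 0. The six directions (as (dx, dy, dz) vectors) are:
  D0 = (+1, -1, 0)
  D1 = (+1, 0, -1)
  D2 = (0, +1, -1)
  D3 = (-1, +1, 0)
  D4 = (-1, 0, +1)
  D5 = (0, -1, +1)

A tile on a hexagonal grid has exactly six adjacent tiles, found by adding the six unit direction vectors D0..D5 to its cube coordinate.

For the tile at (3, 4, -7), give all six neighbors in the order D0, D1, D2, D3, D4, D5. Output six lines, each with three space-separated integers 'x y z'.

Center: (3, 4, -7). Add each direction:
  D0: (3, 4, -7) + (1, -1, 0) = (4, 3, -7)
  D1: (3, 4, -7) + (1, 0, -1) = (4, 4, -8)
  D2: (3, 4, -7) + (0, 1, -1) = (3, 5, -8)
  D3: (3, 4, -7) + (-1, 1, 0) = (2, 5, -7)
  D4: (3, 4, -7) + (-1, 0, 1) = (2, 4, -6)
  D5: (3, 4, -7) + (0, -1, 1) = (3, 3, -6)

Answer: 4 3 -7
4 4 -8
3 5 -8
2 5 -7
2 4 -6
3 3 -6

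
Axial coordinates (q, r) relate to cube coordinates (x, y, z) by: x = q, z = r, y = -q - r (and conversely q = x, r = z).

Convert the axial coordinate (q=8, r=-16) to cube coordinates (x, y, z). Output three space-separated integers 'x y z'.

Answer: 8 8 -16

Derivation:
x = q = 8
z = r = -16
y = -x - z = -(8) - (-16) = 8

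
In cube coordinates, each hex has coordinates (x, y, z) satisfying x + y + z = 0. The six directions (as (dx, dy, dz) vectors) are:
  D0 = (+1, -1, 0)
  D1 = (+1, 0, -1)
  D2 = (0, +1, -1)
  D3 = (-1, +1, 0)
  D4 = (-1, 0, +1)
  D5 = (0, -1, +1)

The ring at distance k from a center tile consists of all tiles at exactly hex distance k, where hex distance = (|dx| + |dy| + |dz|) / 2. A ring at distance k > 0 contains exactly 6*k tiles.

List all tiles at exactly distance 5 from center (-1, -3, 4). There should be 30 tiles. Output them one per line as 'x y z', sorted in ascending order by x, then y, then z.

Answer: -6 -3 9
-6 -2 8
-6 -1 7
-6 0 6
-6 1 5
-6 2 4
-5 -4 9
-5 2 3
-4 -5 9
-4 2 2
-3 -6 9
-3 2 1
-2 -7 9
-2 2 0
-1 -8 9
-1 2 -1
0 -8 8
0 1 -1
1 -8 7
1 0 -1
2 -8 6
2 -1 -1
3 -8 5
3 -2 -1
4 -8 4
4 -7 3
4 -6 2
4 -5 1
4 -4 0
4 -3 -1

Derivation:
Walk ring at distance 5 from (-1, -3, 4):
Start at center + D4*5 = (-6, -3, 9)
  hex 0: (-6, -3, 9)
  hex 1: (-5, -4, 9)
  hex 2: (-4, -5, 9)
  hex 3: (-3, -6, 9)
  hex 4: (-2, -7, 9)
  hex 5: (-1, -8, 9)
  hex 6: (0, -8, 8)
  hex 7: (1, -8, 7)
  hex 8: (2, -8, 6)
  hex 9: (3, -8, 5)
  hex 10: (4, -8, 4)
  hex 11: (4, -7, 3)
  hex 12: (4, -6, 2)
  hex 13: (4, -5, 1)
  hex 14: (4, -4, 0)
  hex 15: (4, -3, -1)
  hex 16: (3, -2, -1)
  hex 17: (2, -1, -1)
  hex 18: (1, 0, -1)
  hex 19: (0, 1, -1)
  hex 20: (-1, 2, -1)
  hex 21: (-2, 2, 0)
  hex 22: (-3, 2, 1)
  hex 23: (-4, 2, 2)
  hex 24: (-5, 2, 3)
  hex 25: (-6, 2, 4)
  hex 26: (-6, 1, 5)
  hex 27: (-6, 0, 6)
  hex 28: (-6, -1, 7)
  hex 29: (-6, -2, 8)
Sorted: 30 hexes.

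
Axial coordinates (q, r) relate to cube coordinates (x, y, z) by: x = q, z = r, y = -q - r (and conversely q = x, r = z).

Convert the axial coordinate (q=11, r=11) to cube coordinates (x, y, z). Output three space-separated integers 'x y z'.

Answer: 11 -22 11

Derivation:
x = q = 11
z = r = 11
y = -x - z = -(11) - (11) = -22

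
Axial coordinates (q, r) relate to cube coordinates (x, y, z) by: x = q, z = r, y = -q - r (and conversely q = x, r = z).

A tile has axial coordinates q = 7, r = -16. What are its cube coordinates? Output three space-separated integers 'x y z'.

x = q = 7
z = r = -16
y = -x - z = -(7) - (-16) = 9

Answer: 7 9 -16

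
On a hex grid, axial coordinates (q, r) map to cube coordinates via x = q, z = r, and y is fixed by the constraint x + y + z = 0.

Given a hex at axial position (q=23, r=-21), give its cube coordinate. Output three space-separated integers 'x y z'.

x = q = 23
z = r = -21
y = -x - z = -(23) - (-21) = -2

Answer: 23 -2 -21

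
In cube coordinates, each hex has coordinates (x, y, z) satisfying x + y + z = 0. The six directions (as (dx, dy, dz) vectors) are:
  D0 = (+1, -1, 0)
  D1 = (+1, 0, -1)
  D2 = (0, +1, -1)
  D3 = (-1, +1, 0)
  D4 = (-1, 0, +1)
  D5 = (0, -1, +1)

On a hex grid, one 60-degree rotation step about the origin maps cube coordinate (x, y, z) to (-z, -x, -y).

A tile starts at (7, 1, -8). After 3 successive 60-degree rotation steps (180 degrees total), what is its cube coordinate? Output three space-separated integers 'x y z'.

Answer: -7 -1 8

Derivation:
Start: (7, 1, -8)
Step 1: (7, 1, -8) -> (-(-8), -(7), -(1)) = (8, -7, -1)
Step 2: (8, -7, -1) -> (-(-1), -(8), -(-7)) = (1, -8, 7)
Step 3: (1, -8, 7) -> (-(7), -(1), -(-8)) = (-7, -1, 8)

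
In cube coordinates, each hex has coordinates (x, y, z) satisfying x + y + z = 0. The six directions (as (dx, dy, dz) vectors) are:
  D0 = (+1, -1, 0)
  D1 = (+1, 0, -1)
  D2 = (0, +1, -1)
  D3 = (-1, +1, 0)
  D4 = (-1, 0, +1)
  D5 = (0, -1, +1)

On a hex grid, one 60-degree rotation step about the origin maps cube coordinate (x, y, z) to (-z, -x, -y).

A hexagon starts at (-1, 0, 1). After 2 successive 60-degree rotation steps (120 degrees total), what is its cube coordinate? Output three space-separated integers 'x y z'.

Start: (-1, 0, 1)
Step 1: (-1, 0, 1) -> (-(1), -(-1), -(0)) = (-1, 1, 0)
Step 2: (-1, 1, 0) -> (-(0), -(-1), -(1)) = (0, 1, -1)

Answer: 0 1 -1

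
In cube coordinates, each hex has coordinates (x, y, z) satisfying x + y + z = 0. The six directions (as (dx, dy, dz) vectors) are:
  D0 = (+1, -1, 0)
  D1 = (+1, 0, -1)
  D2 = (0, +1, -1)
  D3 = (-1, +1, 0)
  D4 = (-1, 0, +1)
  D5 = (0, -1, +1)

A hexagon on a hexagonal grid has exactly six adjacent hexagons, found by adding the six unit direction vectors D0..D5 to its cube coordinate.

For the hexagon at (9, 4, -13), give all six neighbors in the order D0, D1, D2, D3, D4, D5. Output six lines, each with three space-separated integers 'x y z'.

Answer: 10 3 -13
10 4 -14
9 5 -14
8 5 -13
8 4 -12
9 3 -12

Derivation:
Center: (9, 4, -13). Add each direction:
  D0: (9, 4, -13) + (1, -1, 0) = (10, 3, -13)
  D1: (9, 4, -13) + (1, 0, -1) = (10, 4, -14)
  D2: (9, 4, -13) + (0, 1, -1) = (9, 5, -14)
  D3: (9, 4, -13) + (-1, 1, 0) = (8, 5, -13)
  D4: (9, 4, -13) + (-1, 0, 1) = (8, 4, -12)
  D5: (9, 4, -13) + (0, -1, 1) = (9, 3, -12)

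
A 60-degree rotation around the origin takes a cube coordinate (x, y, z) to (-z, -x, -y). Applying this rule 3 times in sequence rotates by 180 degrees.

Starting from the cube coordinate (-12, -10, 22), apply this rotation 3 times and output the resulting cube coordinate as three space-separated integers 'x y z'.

Answer: 12 10 -22

Derivation:
Start: (-12, -10, 22)
Step 1: (-12, -10, 22) -> (-(22), -(-12), -(-10)) = (-22, 12, 10)
Step 2: (-22, 12, 10) -> (-(10), -(-22), -(12)) = (-10, 22, -12)
Step 3: (-10, 22, -12) -> (-(-12), -(-10), -(22)) = (12, 10, -22)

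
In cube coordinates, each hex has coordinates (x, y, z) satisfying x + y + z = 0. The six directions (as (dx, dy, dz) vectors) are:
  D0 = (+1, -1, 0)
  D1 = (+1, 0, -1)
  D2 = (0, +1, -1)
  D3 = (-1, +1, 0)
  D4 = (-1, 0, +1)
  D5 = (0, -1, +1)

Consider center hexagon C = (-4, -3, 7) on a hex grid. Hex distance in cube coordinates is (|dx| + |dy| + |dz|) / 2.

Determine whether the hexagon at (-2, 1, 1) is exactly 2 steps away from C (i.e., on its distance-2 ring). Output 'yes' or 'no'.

Answer: no

Derivation:
|px - cx| = |-2 - (-4)| = 2
|py - cy| = |1 - (-3)| = 4
|pz - cz| = |1 - 7| = 6
distance = (2+4+6)/2 = 12/2 = 6
radius = 2; distance != radius -> no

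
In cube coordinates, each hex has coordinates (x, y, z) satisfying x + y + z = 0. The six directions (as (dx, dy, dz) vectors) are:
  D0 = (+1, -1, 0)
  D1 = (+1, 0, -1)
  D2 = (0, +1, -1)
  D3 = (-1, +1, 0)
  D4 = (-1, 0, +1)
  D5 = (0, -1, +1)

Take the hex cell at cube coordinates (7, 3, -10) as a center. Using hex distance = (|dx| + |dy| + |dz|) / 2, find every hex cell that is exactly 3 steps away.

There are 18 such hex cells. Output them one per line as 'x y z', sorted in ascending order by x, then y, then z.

Answer: 4 3 -7
4 4 -8
4 5 -9
4 6 -10
5 2 -7
5 6 -11
6 1 -7
6 6 -12
7 0 -7
7 6 -13
8 0 -8
8 5 -13
9 0 -9
9 4 -13
10 0 -10
10 1 -11
10 2 -12
10 3 -13

Derivation:
Walk ring at distance 3 from (7, 3, -10):
Start at center + D4*3 = (4, 3, -7)
  hex 0: (4, 3, -7)
  hex 1: (5, 2, -7)
  hex 2: (6, 1, -7)
  hex 3: (7, 0, -7)
  hex 4: (8, 0, -8)
  hex 5: (9, 0, -9)
  hex 6: (10, 0, -10)
  hex 7: (10, 1, -11)
  hex 8: (10, 2, -12)
  hex 9: (10, 3, -13)
  hex 10: (9, 4, -13)
  hex 11: (8, 5, -13)
  hex 12: (7, 6, -13)
  hex 13: (6, 6, -12)
  hex 14: (5, 6, -11)
  hex 15: (4, 6, -10)
  hex 16: (4, 5, -9)
  hex 17: (4, 4, -8)
Sorted: 18 hexes.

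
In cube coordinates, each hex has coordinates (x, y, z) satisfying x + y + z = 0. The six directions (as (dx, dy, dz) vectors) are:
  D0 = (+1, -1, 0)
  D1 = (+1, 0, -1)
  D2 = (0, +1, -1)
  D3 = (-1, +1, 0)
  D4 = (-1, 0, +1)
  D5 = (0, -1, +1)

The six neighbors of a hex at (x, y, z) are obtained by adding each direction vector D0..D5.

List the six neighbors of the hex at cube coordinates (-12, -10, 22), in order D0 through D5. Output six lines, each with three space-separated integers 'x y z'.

Center: (-12, -10, 22). Add each direction:
  D0: (-12, -10, 22) + (1, -1, 0) = (-11, -11, 22)
  D1: (-12, -10, 22) + (1, 0, -1) = (-11, -10, 21)
  D2: (-12, -10, 22) + (0, 1, -1) = (-12, -9, 21)
  D3: (-12, -10, 22) + (-1, 1, 0) = (-13, -9, 22)
  D4: (-12, -10, 22) + (-1, 0, 1) = (-13, -10, 23)
  D5: (-12, -10, 22) + (0, -1, 1) = (-12, -11, 23)

Answer: -11 -11 22
-11 -10 21
-12 -9 21
-13 -9 22
-13 -10 23
-12 -11 23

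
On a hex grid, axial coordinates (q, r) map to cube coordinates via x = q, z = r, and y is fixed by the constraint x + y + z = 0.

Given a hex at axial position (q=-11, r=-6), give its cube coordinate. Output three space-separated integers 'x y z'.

Answer: -11 17 -6

Derivation:
x = q = -11
z = r = -6
y = -x - z = -(-11) - (-6) = 17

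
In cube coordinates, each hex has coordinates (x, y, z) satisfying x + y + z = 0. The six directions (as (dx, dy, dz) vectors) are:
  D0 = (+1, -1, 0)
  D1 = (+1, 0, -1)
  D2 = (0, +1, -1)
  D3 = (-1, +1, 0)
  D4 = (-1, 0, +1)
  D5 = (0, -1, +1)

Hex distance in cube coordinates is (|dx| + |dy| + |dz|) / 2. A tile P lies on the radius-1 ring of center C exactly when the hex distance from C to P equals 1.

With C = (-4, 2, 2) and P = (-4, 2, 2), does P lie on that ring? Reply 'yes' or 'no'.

Answer: no

Derivation:
|px - cx| = |-4 - (-4)| = 0
|py - cy| = |2 - 2| = 0
|pz - cz| = |2 - 2| = 0
distance = (0+0+0)/2 = 0/2 = 0
radius = 1; distance != radius -> no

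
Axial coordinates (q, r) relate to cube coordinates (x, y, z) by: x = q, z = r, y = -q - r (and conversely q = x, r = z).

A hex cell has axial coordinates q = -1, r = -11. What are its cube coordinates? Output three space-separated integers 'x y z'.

x = q = -1
z = r = -11
y = -x - z = -(-1) - (-11) = 12

Answer: -1 12 -11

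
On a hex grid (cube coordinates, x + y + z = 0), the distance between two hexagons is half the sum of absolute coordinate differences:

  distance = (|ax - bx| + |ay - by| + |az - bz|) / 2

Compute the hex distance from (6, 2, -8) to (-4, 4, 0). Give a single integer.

|ax - bx| = |6 - (-4)| = 10
|ay - by| = |2 - 4| = 2
|az - bz| = |-8 - 0| = 8
distance = (10 + 2 + 8) / 2 = 20 / 2 = 10

Answer: 10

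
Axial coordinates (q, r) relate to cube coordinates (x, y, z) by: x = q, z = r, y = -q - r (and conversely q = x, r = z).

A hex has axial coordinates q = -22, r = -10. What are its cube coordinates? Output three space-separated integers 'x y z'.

x = q = -22
z = r = -10
y = -x - z = -(-22) - (-10) = 32

Answer: -22 32 -10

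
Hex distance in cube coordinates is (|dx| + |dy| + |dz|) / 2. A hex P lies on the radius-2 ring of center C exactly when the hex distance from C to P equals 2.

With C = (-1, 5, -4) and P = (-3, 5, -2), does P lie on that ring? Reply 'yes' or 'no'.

|px - cx| = |-3 - (-1)| = 2
|py - cy| = |5 - 5| = 0
|pz - cz| = |-2 - (-4)| = 2
distance = (2+0+2)/2 = 4/2 = 2
radius = 2; distance == radius -> yes

Answer: yes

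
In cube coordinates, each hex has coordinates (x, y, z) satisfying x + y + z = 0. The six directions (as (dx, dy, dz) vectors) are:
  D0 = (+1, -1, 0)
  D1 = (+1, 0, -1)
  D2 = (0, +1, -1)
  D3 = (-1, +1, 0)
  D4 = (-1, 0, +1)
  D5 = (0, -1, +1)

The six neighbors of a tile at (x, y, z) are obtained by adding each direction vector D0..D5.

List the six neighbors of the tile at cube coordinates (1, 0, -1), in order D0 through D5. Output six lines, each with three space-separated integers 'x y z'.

Center: (1, 0, -1). Add each direction:
  D0: (1, 0, -1) + (1, -1, 0) = (2, -1, -1)
  D1: (1, 0, -1) + (1, 0, -1) = (2, 0, -2)
  D2: (1, 0, -1) + (0, 1, -1) = (1, 1, -2)
  D3: (1, 0, -1) + (-1, 1, 0) = (0, 1, -1)
  D4: (1, 0, -1) + (-1, 0, 1) = (0, 0, 0)
  D5: (1, 0, -1) + (0, -1, 1) = (1, -1, 0)

Answer: 2 -1 -1
2 0 -2
1 1 -2
0 1 -1
0 0 0
1 -1 0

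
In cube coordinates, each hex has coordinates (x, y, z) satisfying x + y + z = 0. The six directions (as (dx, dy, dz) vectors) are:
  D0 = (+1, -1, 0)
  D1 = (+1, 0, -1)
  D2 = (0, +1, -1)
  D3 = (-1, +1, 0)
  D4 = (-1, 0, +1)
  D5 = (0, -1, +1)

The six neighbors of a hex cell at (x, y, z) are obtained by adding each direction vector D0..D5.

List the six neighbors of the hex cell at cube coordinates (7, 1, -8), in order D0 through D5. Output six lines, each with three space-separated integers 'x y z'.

Center: (7, 1, -8). Add each direction:
  D0: (7, 1, -8) + (1, -1, 0) = (8, 0, -8)
  D1: (7, 1, -8) + (1, 0, -1) = (8, 1, -9)
  D2: (7, 1, -8) + (0, 1, -1) = (7, 2, -9)
  D3: (7, 1, -8) + (-1, 1, 0) = (6, 2, -8)
  D4: (7, 1, -8) + (-1, 0, 1) = (6, 1, -7)
  D5: (7, 1, -8) + (0, -1, 1) = (7, 0, -7)

Answer: 8 0 -8
8 1 -9
7 2 -9
6 2 -8
6 1 -7
7 0 -7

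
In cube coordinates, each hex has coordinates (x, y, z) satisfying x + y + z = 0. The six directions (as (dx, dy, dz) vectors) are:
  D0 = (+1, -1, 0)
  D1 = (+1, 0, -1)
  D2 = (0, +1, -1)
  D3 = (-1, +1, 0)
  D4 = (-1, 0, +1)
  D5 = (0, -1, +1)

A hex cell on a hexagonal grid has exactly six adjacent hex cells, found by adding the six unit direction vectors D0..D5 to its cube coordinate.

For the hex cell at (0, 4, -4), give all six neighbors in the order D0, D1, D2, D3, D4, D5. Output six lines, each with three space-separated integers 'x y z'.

Answer: 1 3 -4
1 4 -5
0 5 -5
-1 5 -4
-1 4 -3
0 3 -3

Derivation:
Center: (0, 4, -4). Add each direction:
  D0: (0, 4, -4) + (1, -1, 0) = (1, 3, -4)
  D1: (0, 4, -4) + (1, 0, -1) = (1, 4, -5)
  D2: (0, 4, -4) + (0, 1, -1) = (0, 5, -5)
  D3: (0, 4, -4) + (-1, 1, 0) = (-1, 5, -4)
  D4: (0, 4, -4) + (-1, 0, 1) = (-1, 4, -3)
  D5: (0, 4, -4) + (0, -1, 1) = (0, 3, -3)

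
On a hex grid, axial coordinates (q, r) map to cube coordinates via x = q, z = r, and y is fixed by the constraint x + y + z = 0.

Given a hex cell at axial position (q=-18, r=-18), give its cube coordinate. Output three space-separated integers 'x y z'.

x = q = -18
z = r = -18
y = -x - z = -(-18) - (-18) = 36

Answer: -18 36 -18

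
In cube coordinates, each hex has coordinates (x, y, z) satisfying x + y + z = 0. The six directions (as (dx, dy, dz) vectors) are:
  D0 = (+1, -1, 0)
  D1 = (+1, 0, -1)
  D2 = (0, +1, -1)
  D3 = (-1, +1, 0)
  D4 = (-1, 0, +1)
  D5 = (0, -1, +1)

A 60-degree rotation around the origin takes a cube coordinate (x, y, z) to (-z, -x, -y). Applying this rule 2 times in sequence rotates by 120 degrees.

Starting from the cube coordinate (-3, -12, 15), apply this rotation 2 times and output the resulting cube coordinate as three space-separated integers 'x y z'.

Start: (-3, -12, 15)
Step 1: (-3, -12, 15) -> (-(15), -(-3), -(-12)) = (-15, 3, 12)
Step 2: (-15, 3, 12) -> (-(12), -(-15), -(3)) = (-12, 15, -3)

Answer: -12 15 -3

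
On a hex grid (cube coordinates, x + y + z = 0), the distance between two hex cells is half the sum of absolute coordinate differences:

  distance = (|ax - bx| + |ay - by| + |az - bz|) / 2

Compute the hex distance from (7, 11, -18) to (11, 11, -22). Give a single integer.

Answer: 4

Derivation:
|ax - bx| = |7 - 11| = 4
|ay - by| = |11 - 11| = 0
|az - bz| = |-18 - (-22)| = 4
distance = (4 + 0 + 4) / 2 = 8 / 2 = 4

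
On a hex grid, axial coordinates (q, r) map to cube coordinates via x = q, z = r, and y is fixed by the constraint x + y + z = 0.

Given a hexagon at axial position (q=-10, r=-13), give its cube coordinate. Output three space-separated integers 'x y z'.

x = q = -10
z = r = -13
y = -x - z = -(-10) - (-13) = 23

Answer: -10 23 -13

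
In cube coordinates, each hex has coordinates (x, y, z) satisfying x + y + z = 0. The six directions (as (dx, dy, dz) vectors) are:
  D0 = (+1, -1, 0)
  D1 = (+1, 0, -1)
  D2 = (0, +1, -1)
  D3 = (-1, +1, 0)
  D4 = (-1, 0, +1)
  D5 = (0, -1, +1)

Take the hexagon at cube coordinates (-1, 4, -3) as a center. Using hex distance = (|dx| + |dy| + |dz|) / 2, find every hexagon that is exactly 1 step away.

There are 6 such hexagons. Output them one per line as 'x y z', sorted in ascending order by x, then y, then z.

Walk ring at distance 1 from (-1, 4, -3):
Start at center + D4*1 = (-2, 4, -2)
  hex 0: (-2, 4, -2)
  hex 1: (-1, 3, -2)
  hex 2: (0, 3, -3)
  hex 3: (0, 4, -4)
  hex 4: (-1, 5, -4)
  hex 5: (-2, 5, -3)
Sorted: 6 hexes.

Answer: -2 4 -2
-2 5 -3
-1 3 -2
-1 5 -4
0 3 -3
0 4 -4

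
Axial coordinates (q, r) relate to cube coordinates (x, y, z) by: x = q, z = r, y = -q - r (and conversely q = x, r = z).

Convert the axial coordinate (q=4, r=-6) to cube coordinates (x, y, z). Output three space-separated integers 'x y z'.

x = q = 4
z = r = -6
y = -x - z = -(4) - (-6) = 2

Answer: 4 2 -6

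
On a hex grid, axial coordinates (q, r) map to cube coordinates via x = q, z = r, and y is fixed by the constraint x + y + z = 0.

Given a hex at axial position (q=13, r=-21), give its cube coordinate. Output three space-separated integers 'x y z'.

Answer: 13 8 -21

Derivation:
x = q = 13
z = r = -21
y = -x - z = -(13) - (-21) = 8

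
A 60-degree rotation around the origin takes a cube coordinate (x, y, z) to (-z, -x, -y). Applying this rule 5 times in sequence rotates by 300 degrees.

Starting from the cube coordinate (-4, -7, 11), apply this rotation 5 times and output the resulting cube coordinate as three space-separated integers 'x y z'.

Start: (-4, -7, 11)
Step 1: (-4, -7, 11) -> (-(11), -(-4), -(-7)) = (-11, 4, 7)
Step 2: (-11, 4, 7) -> (-(7), -(-11), -(4)) = (-7, 11, -4)
Step 3: (-7, 11, -4) -> (-(-4), -(-7), -(11)) = (4, 7, -11)
Step 4: (4, 7, -11) -> (-(-11), -(4), -(7)) = (11, -4, -7)
Step 5: (11, -4, -7) -> (-(-7), -(11), -(-4)) = (7, -11, 4)

Answer: 7 -11 4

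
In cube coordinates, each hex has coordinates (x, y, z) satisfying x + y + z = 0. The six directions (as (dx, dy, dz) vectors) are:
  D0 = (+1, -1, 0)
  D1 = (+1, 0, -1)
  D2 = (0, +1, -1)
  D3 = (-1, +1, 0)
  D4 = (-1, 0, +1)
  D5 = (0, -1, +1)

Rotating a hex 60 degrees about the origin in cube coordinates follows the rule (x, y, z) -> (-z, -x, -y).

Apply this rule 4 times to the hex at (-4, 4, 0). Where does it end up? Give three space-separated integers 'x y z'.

Answer: 0 -4 4

Derivation:
Start: (-4, 4, 0)
Step 1: (-4, 4, 0) -> (-(0), -(-4), -(4)) = (0, 4, -4)
Step 2: (0, 4, -4) -> (-(-4), -(0), -(4)) = (4, 0, -4)
Step 3: (4, 0, -4) -> (-(-4), -(4), -(0)) = (4, -4, 0)
Step 4: (4, -4, 0) -> (-(0), -(4), -(-4)) = (0, -4, 4)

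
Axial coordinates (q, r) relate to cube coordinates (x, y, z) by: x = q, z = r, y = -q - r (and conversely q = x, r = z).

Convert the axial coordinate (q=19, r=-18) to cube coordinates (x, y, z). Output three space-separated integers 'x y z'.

Answer: 19 -1 -18

Derivation:
x = q = 19
z = r = -18
y = -x - z = -(19) - (-18) = -1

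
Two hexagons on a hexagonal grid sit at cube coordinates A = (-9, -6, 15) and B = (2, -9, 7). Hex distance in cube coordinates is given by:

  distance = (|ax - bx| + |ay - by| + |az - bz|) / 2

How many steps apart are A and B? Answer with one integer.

|ax - bx| = |-9 - 2| = 11
|ay - by| = |-6 - (-9)| = 3
|az - bz| = |15 - 7| = 8
distance = (11 + 3 + 8) / 2 = 22 / 2 = 11

Answer: 11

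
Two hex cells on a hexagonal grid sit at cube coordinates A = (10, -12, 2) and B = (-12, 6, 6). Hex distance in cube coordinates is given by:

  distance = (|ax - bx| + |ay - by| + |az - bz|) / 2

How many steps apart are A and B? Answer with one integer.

Answer: 22

Derivation:
|ax - bx| = |10 - (-12)| = 22
|ay - by| = |-12 - 6| = 18
|az - bz| = |2 - 6| = 4
distance = (22 + 18 + 4) / 2 = 44 / 2 = 22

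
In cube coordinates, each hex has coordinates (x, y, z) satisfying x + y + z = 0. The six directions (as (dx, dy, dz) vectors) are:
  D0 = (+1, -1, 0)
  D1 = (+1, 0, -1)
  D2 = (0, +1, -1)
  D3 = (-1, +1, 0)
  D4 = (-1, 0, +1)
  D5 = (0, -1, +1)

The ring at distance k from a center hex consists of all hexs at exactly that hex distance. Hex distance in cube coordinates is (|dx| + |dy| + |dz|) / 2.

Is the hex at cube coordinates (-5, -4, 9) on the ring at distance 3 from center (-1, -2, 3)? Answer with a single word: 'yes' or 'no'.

|px - cx| = |-5 - (-1)| = 4
|py - cy| = |-4 - (-2)| = 2
|pz - cz| = |9 - 3| = 6
distance = (4+2+6)/2 = 12/2 = 6
radius = 3; distance != radius -> no

Answer: no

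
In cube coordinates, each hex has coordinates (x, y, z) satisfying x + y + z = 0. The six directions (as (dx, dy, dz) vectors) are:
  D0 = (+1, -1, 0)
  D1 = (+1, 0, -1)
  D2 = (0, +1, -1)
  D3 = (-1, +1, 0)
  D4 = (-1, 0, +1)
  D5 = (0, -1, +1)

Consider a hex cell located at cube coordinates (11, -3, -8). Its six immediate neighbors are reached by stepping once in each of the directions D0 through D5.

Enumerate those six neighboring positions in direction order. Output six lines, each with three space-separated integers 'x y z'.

Center: (11, -3, -8). Add each direction:
  D0: (11, -3, -8) + (1, -1, 0) = (12, -4, -8)
  D1: (11, -3, -8) + (1, 0, -1) = (12, -3, -9)
  D2: (11, -3, -8) + (0, 1, -1) = (11, -2, -9)
  D3: (11, -3, -8) + (-1, 1, 0) = (10, -2, -8)
  D4: (11, -3, -8) + (-1, 0, 1) = (10, -3, -7)
  D5: (11, -3, -8) + (0, -1, 1) = (11, -4, -7)

Answer: 12 -4 -8
12 -3 -9
11 -2 -9
10 -2 -8
10 -3 -7
11 -4 -7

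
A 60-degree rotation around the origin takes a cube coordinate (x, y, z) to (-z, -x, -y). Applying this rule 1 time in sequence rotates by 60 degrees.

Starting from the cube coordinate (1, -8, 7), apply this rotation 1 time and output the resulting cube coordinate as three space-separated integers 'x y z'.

Answer: -7 -1 8

Derivation:
Start: (1, -8, 7)
Step 1: (1, -8, 7) -> (-(7), -(1), -(-8)) = (-7, -1, 8)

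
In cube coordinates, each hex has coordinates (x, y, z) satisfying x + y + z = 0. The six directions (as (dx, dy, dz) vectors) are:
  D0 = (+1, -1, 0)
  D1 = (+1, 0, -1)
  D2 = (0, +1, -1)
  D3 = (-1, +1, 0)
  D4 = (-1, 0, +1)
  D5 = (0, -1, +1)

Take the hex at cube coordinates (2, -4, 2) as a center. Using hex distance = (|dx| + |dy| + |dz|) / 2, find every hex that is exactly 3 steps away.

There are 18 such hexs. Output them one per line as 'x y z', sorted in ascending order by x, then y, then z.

Answer: -1 -4 5
-1 -3 4
-1 -2 3
-1 -1 2
0 -5 5
0 -1 1
1 -6 5
1 -1 0
2 -7 5
2 -1 -1
3 -7 4
3 -2 -1
4 -7 3
4 -3 -1
5 -7 2
5 -6 1
5 -5 0
5 -4 -1

Derivation:
Walk ring at distance 3 from (2, -4, 2):
Start at center + D4*3 = (-1, -4, 5)
  hex 0: (-1, -4, 5)
  hex 1: (0, -5, 5)
  hex 2: (1, -6, 5)
  hex 3: (2, -7, 5)
  hex 4: (3, -7, 4)
  hex 5: (4, -7, 3)
  hex 6: (5, -7, 2)
  hex 7: (5, -6, 1)
  hex 8: (5, -5, 0)
  hex 9: (5, -4, -1)
  hex 10: (4, -3, -1)
  hex 11: (3, -2, -1)
  hex 12: (2, -1, -1)
  hex 13: (1, -1, 0)
  hex 14: (0, -1, 1)
  hex 15: (-1, -1, 2)
  hex 16: (-1, -2, 3)
  hex 17: (-1, -3, 4)
Sorted: 18 hexes.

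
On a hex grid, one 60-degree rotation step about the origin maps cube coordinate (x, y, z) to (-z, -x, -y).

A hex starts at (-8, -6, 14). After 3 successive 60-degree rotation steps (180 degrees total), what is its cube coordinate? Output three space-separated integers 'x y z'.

Start: (-8, -6, 14)
Step 1: (-8, -6, 14) -> (-(14), -(-8), -(-6)) = (-14, 8, 6)
Step 2: (-14, 8, 6) -> (-(6), -(-14), -(8)) = (-6, 14, -8)
Step 3: (-6, 14, -8) -> (-(-8), -(-6), -(14)) = (8, 6, -14)

Answer: 8 6 -14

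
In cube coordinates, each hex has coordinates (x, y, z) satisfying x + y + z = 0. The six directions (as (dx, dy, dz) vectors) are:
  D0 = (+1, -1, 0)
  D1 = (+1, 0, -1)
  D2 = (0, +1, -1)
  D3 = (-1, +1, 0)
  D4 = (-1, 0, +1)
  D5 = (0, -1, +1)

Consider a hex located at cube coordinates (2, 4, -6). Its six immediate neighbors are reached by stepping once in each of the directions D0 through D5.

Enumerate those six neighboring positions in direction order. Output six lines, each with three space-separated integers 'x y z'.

Center: (2, 4, -6). Add each direction:
  D0: (2, 4, -6) + (1, -1, 0) = (3, 3, -6)
  D1: (2, 4, -6) + (1, 0, -1) = (3, 4, -7)
  D2: (2, 4, -6) + (0, 1, -1) = (2, 5, -7)
  D3: (2, 4, -6) + (-1, 1, 0) = (1, 5, -6)
  D4: (2, 4, -6) + (-1, 0, 1) = (1, 4, -5)
  D5: (2, 4, -6) + (0, -1, 1) = (2, 3, -5)

Answer: 3 3 -6
3 4 -7
2 5 -7
1 5 -6
1 4 -5
2 3 -5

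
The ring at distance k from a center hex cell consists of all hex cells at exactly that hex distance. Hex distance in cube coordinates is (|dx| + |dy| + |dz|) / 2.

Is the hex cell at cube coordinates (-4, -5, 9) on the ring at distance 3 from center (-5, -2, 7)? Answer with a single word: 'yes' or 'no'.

|px - cx| = |-4 - (-5)| = 1
|py - cy| = |-5 - (-2)| = 3
|pz - cz| = |9 - 7| = 2
distance = (1+3+2)/2 = 6/2 = 3
radius = 3; distance == radius -> yes

Answer: yes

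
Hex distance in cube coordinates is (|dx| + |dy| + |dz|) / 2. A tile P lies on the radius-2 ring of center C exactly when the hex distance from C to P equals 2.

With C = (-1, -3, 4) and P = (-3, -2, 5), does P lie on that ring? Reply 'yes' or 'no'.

|px - cx| = |-3 - (-1)| = 2
|py - cy| = |-2 - (-3)| = 1
|pz - cz| = |5 - 4| = 1
distance = (2+1+1)/2 = 4/2 = 2
radius = 2; distance == radius -> yes

Answer: yes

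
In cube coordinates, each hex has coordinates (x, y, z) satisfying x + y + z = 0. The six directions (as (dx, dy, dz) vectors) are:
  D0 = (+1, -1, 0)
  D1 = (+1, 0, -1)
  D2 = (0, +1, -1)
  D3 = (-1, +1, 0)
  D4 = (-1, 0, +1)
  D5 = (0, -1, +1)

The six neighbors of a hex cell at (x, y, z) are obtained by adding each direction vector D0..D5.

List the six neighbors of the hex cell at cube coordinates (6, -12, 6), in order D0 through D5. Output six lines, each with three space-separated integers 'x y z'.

Center: (6, -12, 6). Add each direction:
  D0: (6, -12, 6) + (1, -1, 0) = (7, -13, 6)
  D1: (6, -12, 6) + (1, 0, -1) = (7, -12, 5)
  D2: (6, -12, 6) + (0, 1, -1) = (6, -11, 5)
  D3: (6, -12, 6) + (-1, 1, 0) = (5, -11, 6)
  D4: (6, -12, 6) + (-1, 0, 1) = (5, -12, 7)
  D5: (6, -12, 6) + (0, -1, 1) = (6, -13, 7)

Answer: 7 -13 6
7 -12 5
6 -11 5
5 -11 6
5 -12 7
6 -13 7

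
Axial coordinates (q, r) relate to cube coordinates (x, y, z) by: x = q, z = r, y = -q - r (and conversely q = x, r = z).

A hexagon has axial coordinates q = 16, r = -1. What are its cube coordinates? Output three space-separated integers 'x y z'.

Answer: 16 -15 -1

Derivation:
x = q = 16
z = r = -1
y = -x - z = -(16) - (-1) = -15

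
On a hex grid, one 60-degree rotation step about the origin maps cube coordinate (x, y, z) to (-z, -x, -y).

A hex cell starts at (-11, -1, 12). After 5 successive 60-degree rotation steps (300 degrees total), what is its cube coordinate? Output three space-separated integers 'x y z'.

Answer: 1 -12 11

Derivation:
Start: (-11, -1, 12)
Step 1: (-11, -1, 12) -> (-(12), -(-11), -(-1)) = (-12, 11, 1)
Step 2: (-12, 11, 1) -> (-(1), -(-12), -(11)) = (-1, 12, -11)
Step 3: (-1, 12, -11) -> (-(-11), -(-1), -(12)) = (11, 1, -12)
Step 4: (11, 1, -12) -> (-(-12), -(11), -(1)) = (12, -11, -1)
Step 5: (12, -11, -1) -> (-(-1), -(12), -(-11)) = (1, -12, 11)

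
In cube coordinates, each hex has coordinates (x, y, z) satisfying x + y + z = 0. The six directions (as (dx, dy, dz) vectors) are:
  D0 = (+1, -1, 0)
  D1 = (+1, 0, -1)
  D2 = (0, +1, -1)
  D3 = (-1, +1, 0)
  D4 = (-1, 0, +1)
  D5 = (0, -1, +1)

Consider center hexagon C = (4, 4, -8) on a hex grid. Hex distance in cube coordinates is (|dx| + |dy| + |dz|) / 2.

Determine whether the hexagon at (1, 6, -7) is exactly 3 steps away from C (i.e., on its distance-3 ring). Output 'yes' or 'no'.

Answer: yes

Derivation:
|px - cx| = |1 - 4| = 3
|py - cy| = |6 - 4| = 2
|pz - cz| = |-7 - (-8)| = 1
distance = (3+2+1)/2 = 6/2 = 3
radius = 3; distance == radius -> yes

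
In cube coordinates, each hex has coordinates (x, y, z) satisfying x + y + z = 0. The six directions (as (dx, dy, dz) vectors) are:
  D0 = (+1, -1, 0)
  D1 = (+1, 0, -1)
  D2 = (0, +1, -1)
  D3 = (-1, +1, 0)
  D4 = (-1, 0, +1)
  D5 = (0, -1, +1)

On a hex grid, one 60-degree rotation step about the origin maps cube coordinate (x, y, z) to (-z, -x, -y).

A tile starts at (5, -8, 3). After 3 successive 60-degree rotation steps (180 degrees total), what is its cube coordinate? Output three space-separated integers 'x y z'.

Answer: -5 8 -3

Derivation:
Start: (5, -8, 3)
Step 1: (5, -8, 3) -> (-(3), -(5), -(-8)) = (-3, -5, 8)
Step 2: (-3, -5, 8) -> (-(8), -(-3), -(-5)) = (-8, 3, 5)
Step 3: (-8, 3, 5) -> (-(5), -(-8), -(3)) = (-5, 8, -3)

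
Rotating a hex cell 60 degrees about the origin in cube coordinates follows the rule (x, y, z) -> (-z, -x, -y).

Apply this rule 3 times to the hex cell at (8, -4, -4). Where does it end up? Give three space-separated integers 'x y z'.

Start: (8, -4, -4)
Step 1: (8, -4, -4) -> (-(-4), -(8), -(-4)) = (4, -8, 4)
Step 2: (4, -8, 4) -> (-(4), -(4), -(-8)) = (-4, -4, 8)
Step 3: (-4, -4, 8) -> (-(8), -(-4), -(-4)) = (-8, 4, 4)

Answer: -8 4 4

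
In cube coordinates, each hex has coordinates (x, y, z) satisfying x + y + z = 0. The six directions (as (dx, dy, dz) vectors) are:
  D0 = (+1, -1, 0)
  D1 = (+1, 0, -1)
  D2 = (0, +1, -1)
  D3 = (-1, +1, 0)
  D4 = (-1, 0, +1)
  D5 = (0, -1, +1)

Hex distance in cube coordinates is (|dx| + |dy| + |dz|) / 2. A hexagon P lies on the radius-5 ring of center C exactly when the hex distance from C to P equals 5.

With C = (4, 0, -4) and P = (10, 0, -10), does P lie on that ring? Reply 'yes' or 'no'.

|px - cx| = |10 - 4| = 6
|py - cy| = |0 - 0| = 0
|pz - cz| = |-10 - (-4)| = 6
distance = (6+0+6)/2 = 12/2 = 6
radius = 5; distance != radius -> no

Answer: no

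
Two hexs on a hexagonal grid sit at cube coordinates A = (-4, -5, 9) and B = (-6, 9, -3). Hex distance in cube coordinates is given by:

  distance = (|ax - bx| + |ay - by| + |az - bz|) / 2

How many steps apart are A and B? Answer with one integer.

Answer: 14

Derivation:
|ax - bx| = |-4 - (-6)| = 2
|ay - by| = |-5 - 9| = 14
|az - bz| = |9 - (-3)| = 12
distance = (2 + 14 + 12) / 2 = 28 / 2 = 14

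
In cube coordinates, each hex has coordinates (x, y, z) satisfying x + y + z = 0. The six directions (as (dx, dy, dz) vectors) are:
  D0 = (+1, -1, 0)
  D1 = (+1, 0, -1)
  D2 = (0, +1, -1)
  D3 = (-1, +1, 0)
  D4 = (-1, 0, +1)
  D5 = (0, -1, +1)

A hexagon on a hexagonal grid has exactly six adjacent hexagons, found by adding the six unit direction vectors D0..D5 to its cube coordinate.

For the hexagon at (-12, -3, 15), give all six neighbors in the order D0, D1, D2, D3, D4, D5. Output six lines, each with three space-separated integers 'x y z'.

Answer: -11 -4 15
-11 -3 14
-12 -2 14
-13 -2 15
-13 -3 16
-12 -4 16

Derivation:
Center: (-12, -3, 15). Add each direction:
  D0: (-12, -3, 15) + (1, -1, 0) = (-11, -4, 15)
  D1: (-12, -3, 15) + (1, 0, -1) = (-11, -3, 14)
  D2: (-12, -3, 15) + (0, 1, -1) = (-12, -2, 14)
  D3: (-12, -3, 15) + (-1, 1, 0) = (-13, -2, 15)
  D4: (-12, -3, 15) + (-1, 0, 1) = (-13, -3, 16)
  D5: (-12, -3, 15) + (0, -1, 1) = (-12, -4, 16)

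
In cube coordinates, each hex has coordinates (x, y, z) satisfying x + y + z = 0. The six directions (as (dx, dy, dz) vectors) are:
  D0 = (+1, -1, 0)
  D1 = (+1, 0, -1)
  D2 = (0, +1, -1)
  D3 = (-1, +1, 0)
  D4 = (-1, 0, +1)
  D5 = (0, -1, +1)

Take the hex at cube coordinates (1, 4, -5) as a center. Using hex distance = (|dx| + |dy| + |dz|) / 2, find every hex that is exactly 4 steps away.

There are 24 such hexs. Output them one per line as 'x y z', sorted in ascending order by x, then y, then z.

Answer: -3 4 -1
-3 5 -2
-3 6 -3
-3 7 -4
-3 8 -5
-2 3 -1
-2 8 -6
-1 2 -1
-1 8 -7
0 1 -1
0 8 -8
1 0 -1
1 8 -9
2 0 -2
2 7 -9
3 0 -3
3 6 -9
4 0 -4
4 5 -9
5 0 -5
5 1 -6
5 2 -7
5 3 -8
5 4 -9

Derivation:
Walk ring at distance 4 from (1, 4, -5):
Start at center + D4*4 = (-3, 4, -1)
  hex 0: (-3, 4, -1)
  hex 1: (-2, 3, -1)
  hex 2: (-1, 2, -1)
  hex 3: (0, 1, -1)
  hex 4: (1, 0, -1)
  hex 5: (2, 0, -2)
  hex 6: (3, 0, -3)
  hex 7: (4, 0, -4)
  hex 8: (5, 0, -5)
  hex 9: (5, 1, -6)
  hex 10: (5, 2, -7)
  hex 11: (5, 3, -8)
  hex 12: (5, 4, -9)
  hex 13: (4, 5, -9)
  hex 14: (3, 6, -9)
  hex 15: (2, 7, -9)
  hex 16: (1, 8, -9)
  hex 17: (0, 8, -8)
  hex 18: (-1, 8, -7)
  hex 19: (-2, 8, -6)
  hex 20: (-3, 8, -5)
  hex 21: (-3, 7, -4)
  hex 22: (-3, 6, -3)
  hex 23: (-3, 5, -2)
Sorted: 24 hexes.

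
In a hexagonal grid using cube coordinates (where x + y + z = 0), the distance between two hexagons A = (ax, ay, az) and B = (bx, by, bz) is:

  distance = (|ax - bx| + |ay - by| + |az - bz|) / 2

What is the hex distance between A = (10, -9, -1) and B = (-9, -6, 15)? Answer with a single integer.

|ax - bx| = |10 - (-9)| = 19
|ay - by| = |-9 - (-6)| = 3
|az - bz| = |-1 - 15| = 16
distance = (19 + 3 + 16) / 2 = 38 / 2 = 19

Answer: 19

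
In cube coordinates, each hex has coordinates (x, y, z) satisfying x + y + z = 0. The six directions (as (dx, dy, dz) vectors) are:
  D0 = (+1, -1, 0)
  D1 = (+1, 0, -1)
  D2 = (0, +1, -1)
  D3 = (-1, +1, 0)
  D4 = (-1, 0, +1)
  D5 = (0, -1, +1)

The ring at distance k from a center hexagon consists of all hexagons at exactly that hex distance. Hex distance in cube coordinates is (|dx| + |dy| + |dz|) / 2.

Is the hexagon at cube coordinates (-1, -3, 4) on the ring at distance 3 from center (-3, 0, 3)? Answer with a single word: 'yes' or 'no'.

|px - cx| = |-1 - (-3)| = 2
|py - cy| = |-3 - 0| = 3
|pz - cz| = |4 - 3| = 1
distance = (2+3+1)/2 = 6/2 = 3
radius = 3; distance == radius -> yes

Answer: yes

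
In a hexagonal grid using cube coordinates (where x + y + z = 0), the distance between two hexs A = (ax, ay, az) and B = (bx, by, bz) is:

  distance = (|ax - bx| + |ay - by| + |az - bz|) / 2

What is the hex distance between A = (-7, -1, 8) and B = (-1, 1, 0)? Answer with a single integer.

Answer: 8

Derivation:
|ax - bx| = |-7 - (-1)| = 6
|ay - by| = |-1 - 1| = 2
|az - bz| = |8 - 0| = 8
distance = (6 + 2 + 8) / 2 = 16 / 2 = 8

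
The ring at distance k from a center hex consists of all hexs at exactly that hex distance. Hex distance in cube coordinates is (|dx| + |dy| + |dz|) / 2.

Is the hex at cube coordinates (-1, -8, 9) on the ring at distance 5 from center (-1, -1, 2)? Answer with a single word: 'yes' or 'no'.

|px - cx| = |-1 - (-1)| = 0
|py - cy| = |-8 - (-1)| = 7
|pz - cz| = |9 - 2| = 7
distance = (0+7+7)/2 = 14/2 = 7
radius = 5; distance != radius -> no

Answer: no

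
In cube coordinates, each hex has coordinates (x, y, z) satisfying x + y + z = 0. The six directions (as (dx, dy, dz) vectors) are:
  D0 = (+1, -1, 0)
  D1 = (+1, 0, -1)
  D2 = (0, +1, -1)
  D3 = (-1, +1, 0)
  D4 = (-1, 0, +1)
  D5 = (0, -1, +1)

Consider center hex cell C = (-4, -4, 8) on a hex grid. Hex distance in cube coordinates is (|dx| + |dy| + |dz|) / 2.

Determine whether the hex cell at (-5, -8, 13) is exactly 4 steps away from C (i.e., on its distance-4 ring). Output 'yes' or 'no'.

Answer: no

Derivation:
|px - cx| = |-5 - (-4)| = 1
|py - cy| = |-8 - (-4)| = 4
|pz - cz| = |13 - 8| = 5
distance = (1+4+5)/2 = 10/2 = 5
radius = 4; distance != radius -> no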